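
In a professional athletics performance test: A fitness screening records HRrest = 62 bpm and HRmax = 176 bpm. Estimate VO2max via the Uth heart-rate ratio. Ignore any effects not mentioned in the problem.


VO2max = 15.3 * HRmax / HRrest
VO2max = 15.3 * 176 / 62
VO2max = 2692.8 / 62 = 43.4323 mL/kg/min

43.4323 mL/kg/min


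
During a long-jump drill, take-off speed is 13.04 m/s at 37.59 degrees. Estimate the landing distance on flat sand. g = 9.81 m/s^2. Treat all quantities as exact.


R = v^2 * sin(2*theta) / g
Convert angle to radians: theta = 37.59 deg = 0.6561 rad
sin(2*theta) = sin(1.3121) = 0.9667
R = 13.04^2 * 0.9667 / 9.81
R = 170.0416 * 0.9667 / 9.81 = 16.7569 m

16.7569 m


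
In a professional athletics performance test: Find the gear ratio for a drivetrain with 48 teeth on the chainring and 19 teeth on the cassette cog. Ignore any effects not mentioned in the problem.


GR = front_teeth / rear_teeth
GR = 48 / 19
GR = 2.5263

2.5263


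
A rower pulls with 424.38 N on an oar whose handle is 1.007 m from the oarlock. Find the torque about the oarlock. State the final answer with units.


tau = F * d
tau = 424.38 * 1.007
tau = 427.3507 N*m

427.3507 N*m


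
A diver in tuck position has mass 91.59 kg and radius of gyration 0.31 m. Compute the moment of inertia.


I = m * k^2
I = 91.59 * 0.31^2
I = 91.59 * 0.0961 = 8.8018 kg*m^2

8.8018 kg*m^2


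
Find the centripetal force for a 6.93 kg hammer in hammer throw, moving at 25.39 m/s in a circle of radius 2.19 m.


Fc = m * v^2 / r
v^2 = 25.39^2 = 644.6521
Fc = 6.93 * 644.6521 / 2.19
Fc = 4467.4391 / 2.19 = 2039.9265 N

2039.9265 N


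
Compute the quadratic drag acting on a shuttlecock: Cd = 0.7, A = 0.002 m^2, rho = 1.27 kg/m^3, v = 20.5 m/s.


Fd = 0.5 * Cd * rho * A * v^2
Fd = 0.5 * 0.7 * 1.27 * 0.002 * 20.5^2
v^2 = 420.25
Fd = 0.5 * 0.7 * 1.27 * 0.002 * 420.25 = 0.3736 N

0.3736 N


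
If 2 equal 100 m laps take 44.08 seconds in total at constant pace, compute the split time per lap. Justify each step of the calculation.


Split time = total_time / n_laps = 44.08 / 2
Split time = 22.04 s per lap

22.04 s


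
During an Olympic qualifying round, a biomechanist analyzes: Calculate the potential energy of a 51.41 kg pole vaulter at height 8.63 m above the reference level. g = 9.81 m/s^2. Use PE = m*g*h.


PE = m * g * h
PE = 51.41 * 9.81 * 8.63
PE = 504.3321 * 8.63 = 4352.386 J

4352.386 J


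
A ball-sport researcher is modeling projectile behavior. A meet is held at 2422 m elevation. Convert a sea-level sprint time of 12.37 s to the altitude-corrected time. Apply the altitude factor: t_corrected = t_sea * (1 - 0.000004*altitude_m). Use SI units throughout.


Correction factor = 1 - 0.000004 * 2422 = 0.990312
t_corrected = t_sea * factor = 12.37 * 0.990312
t_corrected = 12.2502 s

12.2502 s


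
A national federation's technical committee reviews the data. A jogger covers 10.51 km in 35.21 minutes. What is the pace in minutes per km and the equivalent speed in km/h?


Pace = time / distance = 35.21 min / 10.51 km = 3.3501 min/km
Speed = distance / time_in_hours = 10.51 / 0.5868 hr
Speed = 17.9097 km/h

3.3501 min/km, 17.9097 km/h


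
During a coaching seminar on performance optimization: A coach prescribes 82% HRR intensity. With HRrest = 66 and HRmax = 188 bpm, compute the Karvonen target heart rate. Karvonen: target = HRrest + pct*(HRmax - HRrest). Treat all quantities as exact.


Target = HRrest + pct*(HRmax - HRrest)
Heart rate reserve = HRmax - HRrest = 188 - 66 = 122 bpm
Fraction = 82% = 0.82
Target = 66 + 0.82 * 122
Target = 66 + 100.04 = 166.04 bpm

166.04 bpm


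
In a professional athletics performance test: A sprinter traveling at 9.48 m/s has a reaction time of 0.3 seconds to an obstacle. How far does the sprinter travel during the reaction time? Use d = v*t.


d = v * t
d = 9.48 * 0.3
d = 2.844 m

2.844 m


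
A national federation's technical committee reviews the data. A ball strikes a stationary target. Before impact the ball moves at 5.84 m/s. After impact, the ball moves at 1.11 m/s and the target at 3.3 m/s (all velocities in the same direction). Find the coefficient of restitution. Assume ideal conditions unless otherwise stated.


e = (v2_after - v1_after) / (v1_before - v2_before)
Numerator = 3.3 - 1.11 = 2.19
Denominator = 5.84 - 0 = 5.84
e = 2.19 / 5.84 = 0.375

0.375


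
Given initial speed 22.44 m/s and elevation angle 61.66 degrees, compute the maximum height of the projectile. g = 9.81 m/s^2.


H = (v*sin(theta))^2 / (2*g)
vy = v*sin(theta) = 22.44 * sin(61.66 deg) = 19.7505 m/s
H = vy^2 / (2*g) = 390.0815 / (2*9.81)
H = 390.0815 / 19.62 = 19.8818 m

19.8818 m


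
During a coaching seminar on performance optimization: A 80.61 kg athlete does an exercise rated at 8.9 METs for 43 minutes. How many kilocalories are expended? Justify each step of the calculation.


kcal = MET * mass * time_hr
Convert time: 43 min = 0.7167 hr
kcal = 8.9 * 80.61 * 0.7167
kcal = 514.1575 kcal

514.1575 kcal


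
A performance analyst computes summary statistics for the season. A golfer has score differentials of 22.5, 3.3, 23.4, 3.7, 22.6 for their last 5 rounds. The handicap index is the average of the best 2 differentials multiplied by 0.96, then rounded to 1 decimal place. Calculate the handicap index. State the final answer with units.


All differentials: 22.5, 3.3, 23.4, 3.7, 22.6
Sorted: 3.3, 3.7, 22.5, 22.6, 23.4
Best 2: 3.3, 3.7
Average of best = 7 / 2 = 3.5
Raw index = 3.5 * 0.96 = 3.36
Handicap index = round(3.36, 1) = 3.4

3.4


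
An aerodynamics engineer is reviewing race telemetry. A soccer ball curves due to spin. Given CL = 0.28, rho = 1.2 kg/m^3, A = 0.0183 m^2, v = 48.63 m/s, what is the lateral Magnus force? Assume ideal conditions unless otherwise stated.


FM = 0.5 * CL * rho * A * v^2
FM = 0.5 * 0.28 * 1.2 * 0.0183 * 48.63^2
v^2 = 2364.8769
FM = 0.5 * 0.28 * 1.2 * 0.0183 * 2364.8769 = 7.2706 N

7.2706 N


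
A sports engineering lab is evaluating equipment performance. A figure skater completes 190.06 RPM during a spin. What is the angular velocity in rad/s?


omega = RPM * 2 * pi / 60
omega = 190.06 * 2 * 3.14159 / 60
omega = 1194.1822 / 60 = 19.903 rad/s

19.903 rad/s


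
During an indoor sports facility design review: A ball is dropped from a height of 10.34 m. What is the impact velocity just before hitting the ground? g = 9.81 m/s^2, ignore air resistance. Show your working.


v = sqrt(2 * g * h)
v = sqrt(2 * 9.81 * 10.34)
v = sqrt(202.8708) = 14.2433 m/s

14.2433 m/s


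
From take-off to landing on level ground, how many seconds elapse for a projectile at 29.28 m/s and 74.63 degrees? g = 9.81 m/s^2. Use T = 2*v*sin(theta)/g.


T = 2*v*sin(theta)/g
sin(theta) = sin(74.63 deg) = 0.9642
T = 2*29.28*0.9642 / 9.81
T = 56.4656 / 9.81 = 5.7559 s

5.7559 s


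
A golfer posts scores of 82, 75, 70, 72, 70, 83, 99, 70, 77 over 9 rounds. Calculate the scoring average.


Average = sum / n
Sum = 698
Average = 698 / 9 = 77.5556

77.5556


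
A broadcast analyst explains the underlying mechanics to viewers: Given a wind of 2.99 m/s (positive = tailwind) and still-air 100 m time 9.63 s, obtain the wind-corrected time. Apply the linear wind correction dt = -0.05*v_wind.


dt = -0.05 * v_wind = -0.05 * 2.99 = -0.1495 s
t_corrected = t_still + dt = 9.63 + (-0.1495)
t_corrected = 9.4805 s

9.4805 s


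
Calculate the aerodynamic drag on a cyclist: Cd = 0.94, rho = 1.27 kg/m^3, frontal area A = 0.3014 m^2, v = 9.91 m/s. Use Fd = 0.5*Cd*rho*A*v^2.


Fd = 0.5 * Cd * rho * A * v^2
Fd = 0.5 * 0.94 * 1.27 * 0.3014 * 9.91^2
v^2 = 98.2081
Fd = 0.5 * 0.94 * 1.27 * 0.3014 * 98.2081 = 17.6682 N

17.6682 N


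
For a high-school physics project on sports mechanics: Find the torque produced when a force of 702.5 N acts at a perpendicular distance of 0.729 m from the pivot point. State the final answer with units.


tau = F * d
tau = 702.5 * 0.729
tau = 512.1225 N*m

512.1225 N*m


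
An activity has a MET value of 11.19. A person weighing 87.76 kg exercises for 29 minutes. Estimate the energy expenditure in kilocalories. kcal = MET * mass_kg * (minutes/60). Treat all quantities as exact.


kcal = MET * mass * time_hr
Convert time: 29 min = 0.4833 hr
kcal = 11.19 * 87.76 * 0.4833
kcal = 474.65 kcal

474.65 kcal


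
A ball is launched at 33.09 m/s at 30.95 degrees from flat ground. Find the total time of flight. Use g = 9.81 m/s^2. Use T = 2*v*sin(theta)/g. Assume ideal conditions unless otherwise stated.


T = 2*v*sin(theta)/g
sin(theta) = sin(30.95 deg) = 0.5143
T = 2*33.09*0.5143 / 9.81
T = 34.0357 / 9.81 = 3.4695 s

3.4695 s


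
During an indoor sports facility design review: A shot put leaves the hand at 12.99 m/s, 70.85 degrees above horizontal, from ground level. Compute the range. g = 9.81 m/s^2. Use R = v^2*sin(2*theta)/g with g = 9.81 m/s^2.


R = v^2 * sin(2*theta) / g
Convert angle to radians: theta = 70.85 deg = 1.2366 rad
sin(2*theta) = sin(2.4731) = 0.6198
R = 12.99^2 * 0.6198 / 9.81
R = 168.7401 * 0.6198 / 9.81 = 10.6607 m

10.6607 m


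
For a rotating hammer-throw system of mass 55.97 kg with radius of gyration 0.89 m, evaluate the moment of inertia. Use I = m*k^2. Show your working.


I = m * k^2
I = 55.97 * 0.89^2
I = 55.97 * 0.7921 = 44.3338 kg*m^2

44.3338 kg*m^2


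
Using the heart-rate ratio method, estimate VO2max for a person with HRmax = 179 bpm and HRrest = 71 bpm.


VO2max = 15.3 * HRmax / HRrest
VO2max = 15.3 * 179 / 71
VO2max = 2738.7 / 71 = 38.5732 mL/kg/min

38.5732 mL/kg/min


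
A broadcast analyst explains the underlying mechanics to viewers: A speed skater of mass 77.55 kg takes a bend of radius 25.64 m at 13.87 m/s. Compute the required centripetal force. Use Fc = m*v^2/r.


Fc = m * v^2 / r
v^2 = 13.87^2 = 192.3769
Fc = 77.55 * 192.3769 / 25.64
Fc = 14918.8286 / 25.64 = 581.8576 N

581.8576 N


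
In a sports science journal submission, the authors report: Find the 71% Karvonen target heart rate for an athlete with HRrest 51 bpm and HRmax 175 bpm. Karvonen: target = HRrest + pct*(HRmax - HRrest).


Target = HRrest + pct*(HRmax - HRrest)
Heart rate reserve = HRmax - HRrest = 175 - 51 = 124 bpm
Fraction = 71% = 0.71
Target = 51 + 0.71 * 124
Target = 51 + 88.04 = 139.04 bpm

139.04 bpm


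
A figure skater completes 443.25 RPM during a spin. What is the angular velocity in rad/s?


omega = RPM * 2 * pi / 60
omega = 443.25 * 2 * 3.14159 / 60
omega = 2785.0219 / 60 = 46.417 rad/s

46.417 rad/s


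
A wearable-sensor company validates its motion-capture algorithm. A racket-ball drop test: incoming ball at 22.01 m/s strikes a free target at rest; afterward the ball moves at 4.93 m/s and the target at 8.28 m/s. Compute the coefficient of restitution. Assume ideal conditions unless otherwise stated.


e = (v2_after - v1_after) / (v1_before - v2_before)
Numerator = 8.28 - 4.93 = 3.35
Denominator = 22.01 - 0 = 22.01
e = 3.35 / 22.01 = 0.1522

0.1522


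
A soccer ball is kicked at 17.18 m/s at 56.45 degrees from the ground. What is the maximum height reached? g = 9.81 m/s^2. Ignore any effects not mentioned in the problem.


H = (v*sin(theta))^2 / (2*g)
vy = v*sin(theta) = 17.18 * sin(56.45 deg) = 14.3179 m/s
H = vy^2 / (2*g) = 205.0016 / (2*9.81)
H = 205.0016 / 19.62 = 10.4486 m

10.4486 m


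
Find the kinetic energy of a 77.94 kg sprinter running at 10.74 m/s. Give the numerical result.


KE = 0.5 * m * v^2
KE = 0.5 * 77.94 * 10.74^2
KE = 0.5 * 77.94 * 115.3476 = 4495.096 J

4495.096 J


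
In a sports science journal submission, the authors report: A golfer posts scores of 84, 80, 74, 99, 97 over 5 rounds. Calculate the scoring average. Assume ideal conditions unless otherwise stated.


Average = sum / n
Sum = 434
Average = 434 / 5 = 86.8

86.8


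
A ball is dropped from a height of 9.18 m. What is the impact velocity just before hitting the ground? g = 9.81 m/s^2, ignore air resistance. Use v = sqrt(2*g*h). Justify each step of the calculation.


v = sqrt(2 * g * h)
v = sqrt(2 * 9.81 * 9.18)
v = sqrt(180.1116) = 13.4206 m/s

13.4206 m/s


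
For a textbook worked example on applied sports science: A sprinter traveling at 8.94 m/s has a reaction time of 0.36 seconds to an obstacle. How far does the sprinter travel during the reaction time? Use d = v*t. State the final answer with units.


d = v * t
d = 8.94 * 0.36
d = 3.2184 m

3.2184 m


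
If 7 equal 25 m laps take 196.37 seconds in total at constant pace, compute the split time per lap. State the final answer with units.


Split time = total_time / n_laps = 196.37 / 7
Split time = 28.0529 s per lap

28.0529 s


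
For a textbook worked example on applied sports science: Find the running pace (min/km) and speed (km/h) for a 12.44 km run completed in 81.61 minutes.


Pace = time / distance = 81.61 min / 12.44 km = 6.5603 min/km
Speed = distance / time_in_hours = 12.44 / 1.3602 hr
Speed = 9.1459 km/h

6.5603 min/km, 9.1459 km/h


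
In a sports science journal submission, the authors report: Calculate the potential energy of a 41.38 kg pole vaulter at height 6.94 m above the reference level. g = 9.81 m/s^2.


PE = m * g * h
PE = 41.38 * 9.81 * 6.94
PE = 405.9378 * 6.94 = 2817.2083 J

2817.2083 J


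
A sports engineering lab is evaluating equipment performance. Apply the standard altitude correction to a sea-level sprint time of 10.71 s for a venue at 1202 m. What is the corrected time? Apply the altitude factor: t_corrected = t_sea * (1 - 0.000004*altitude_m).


Correction factor = 1 - 0.000004 * 1202 = 0.995192
t_corrected = t_sea * factor = 10.71 * 0.995192
t_corrected = 10.6585 s

10.6585 s


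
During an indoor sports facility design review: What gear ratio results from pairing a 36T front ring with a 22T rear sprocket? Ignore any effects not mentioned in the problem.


GR = front_teeth / rear_teeth
GR = 36 / 22
GR = 1.6364

1.6364


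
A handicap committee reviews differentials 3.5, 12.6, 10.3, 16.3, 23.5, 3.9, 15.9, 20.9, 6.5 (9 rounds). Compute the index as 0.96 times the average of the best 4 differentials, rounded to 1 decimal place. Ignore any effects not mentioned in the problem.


All differentials: 3.5, 12.6, 10.3, 16.3, 23.5, 3.9, 15.9, 20.9, 6.5
Sorted: 3.5, 3.9, 6.5, 10.3, 12.6, 15.9, 16.3, 20.9, 23.5
Best 4: 3.5, 3.9, 6.5, 10.3
Average of best = 24.2 / 4 = 6.05
Raw index = 6.05 * 0.96 = 5.808
Handicap index = round(5.808, 1) = 5.8

5.8


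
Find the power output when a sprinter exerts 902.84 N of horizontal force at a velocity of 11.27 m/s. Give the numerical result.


P = F * v
P = 902.84 * 11.27
P = 10175.0068 W

10175.0068 W


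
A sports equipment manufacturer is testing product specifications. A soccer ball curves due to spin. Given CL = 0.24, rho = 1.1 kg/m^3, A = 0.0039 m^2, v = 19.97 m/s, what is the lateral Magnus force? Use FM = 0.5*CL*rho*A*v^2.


FM = 0.5 * CL * rho * A * v^2
FM = 0.5 * 0.24 * 1.1 * 0.0039 * 19.97^2
v^2 = 398.8009
FM = 0.5 * 0.24 * 1.1 * 0.0039 * 398.8009 = 0.2053 N

0.2053 N


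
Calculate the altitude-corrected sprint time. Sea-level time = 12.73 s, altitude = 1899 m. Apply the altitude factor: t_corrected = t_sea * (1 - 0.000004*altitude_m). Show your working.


Correction factor = 1 - 0.000004 * 1899 = 0.992404
t_corrected = t_sea * factor = 12.73 * 0.992404
t_corrected = 12.6333 s

12.6333 s


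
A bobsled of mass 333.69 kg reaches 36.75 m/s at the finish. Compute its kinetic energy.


KE = 0.5 * m * v^2
KE = 0.5 * 333.69 * 36.75^2
KE = 0.5 * 333.69 * 1350.5625 = 225334.6003 J

225334.6003 J


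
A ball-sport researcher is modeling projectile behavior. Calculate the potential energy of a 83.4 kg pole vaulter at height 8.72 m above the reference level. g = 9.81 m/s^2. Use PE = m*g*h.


PE = m * g * h
PE = 83.4 * 9.81 * 8.72
PE = 818.154 * 8.72 = 7134.3029 J

7134.3029 J


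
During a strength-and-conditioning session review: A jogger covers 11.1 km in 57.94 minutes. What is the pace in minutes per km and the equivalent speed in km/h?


Pace = time / distance = 57.94 min / 11.1 km = 5.2198 min/km
Speed = distance / time_in_hours = 11.1 / 0.9657 hr
Speed = 11.4946 km/h

5.2198 min/km, 11.4946 km/h


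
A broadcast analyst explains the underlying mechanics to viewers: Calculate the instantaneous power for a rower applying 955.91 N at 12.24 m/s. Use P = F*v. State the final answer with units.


P = F * v
P = 955.91 * 12.24
P = 11700.3384 W

11700.3384 W


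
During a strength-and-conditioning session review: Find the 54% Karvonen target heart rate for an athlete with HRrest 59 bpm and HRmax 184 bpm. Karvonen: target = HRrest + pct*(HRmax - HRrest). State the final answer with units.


Target = HRrest + pct*(HRmax - HRrest)
Heart rate reserve = HRmax - HRrest = 184 - 59 = 125 bpm
Fraction = 54% = 0.54
Target = 59 + 0.54 * 125
Target = 59 + 67.5 = 126.5 bpm

126.5 bpm


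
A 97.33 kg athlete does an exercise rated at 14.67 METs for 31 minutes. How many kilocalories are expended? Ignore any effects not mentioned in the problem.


kcal = MET * mass * time_hr
Convert time: 31 min = 0.5167 hr
kcal = 14.67 * 97.33 * 0.5167
kcal = 737.7127 kcal

737.7127 kcal


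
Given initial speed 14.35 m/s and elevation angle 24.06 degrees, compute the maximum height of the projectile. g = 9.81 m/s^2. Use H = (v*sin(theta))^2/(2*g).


H = (v*sin(theta))^2 / (2*g)
vy = v*sin(theta) = 14.35 * sin(24.06 deg) = 5.8504 m/s
H = vy^2 / (2*g) = 34.2271 / (2*9.81)
H = 34.2271 / 19.62 = 1.7445 m

1.7445 m


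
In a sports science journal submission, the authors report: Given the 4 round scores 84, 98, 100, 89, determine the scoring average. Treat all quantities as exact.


Average = sum / n
Sum = 371
Average = 371 / 4 = 92.75

92.75


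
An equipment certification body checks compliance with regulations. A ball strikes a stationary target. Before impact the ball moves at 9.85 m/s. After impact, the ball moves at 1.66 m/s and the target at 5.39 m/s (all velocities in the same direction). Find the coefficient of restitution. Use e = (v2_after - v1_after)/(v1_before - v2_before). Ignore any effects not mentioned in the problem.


e = (v2_after - v1_after) / (v1_before - v2_before)
Numerator = 5.39 - 1.66 = 3.73
Denominator = 9.85 - 0 = 9.85
e = 3.73 / 9.85 = 0.3787

0.3787


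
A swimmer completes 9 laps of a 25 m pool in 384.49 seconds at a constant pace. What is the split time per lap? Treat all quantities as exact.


Split time = total_time / n_laps = 384.49 / 9
Split time = 42.7211 s per lap

42.7211 s


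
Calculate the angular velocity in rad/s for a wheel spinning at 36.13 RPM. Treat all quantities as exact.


omega = RPM * 2 * pi / 60
omega = 36.13 * 2 * 3.14159 / 60
omega = 227.0115 / 60 = 3.7835 rad/s

3.7835 rad/s


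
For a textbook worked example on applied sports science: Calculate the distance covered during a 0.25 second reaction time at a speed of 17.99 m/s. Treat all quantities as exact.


d = v * t
d = 17.99 * 0.25
d = 4.4975 m

4.4975 m


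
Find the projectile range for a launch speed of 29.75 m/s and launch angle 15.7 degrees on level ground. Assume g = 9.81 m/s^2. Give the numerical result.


R = v^2 * sin(2*theta) / g
Convert angle to radians: theta = 15.7 deg = 0.274 rad
sin(2*theta) = sin(0.548) = 0.521
R = 29.75^2 * 0.521 / 9.81
R = 885.0625 * 0.521 / 9.81 = 47.0057 m

47.0057 m


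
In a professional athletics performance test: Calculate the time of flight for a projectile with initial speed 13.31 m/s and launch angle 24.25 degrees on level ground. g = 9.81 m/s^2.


T = 2*v*sin(theta)/g
sin(theta) = sin(24.25 deg) = 0.4107
T = 2*13.31*0.4107 / 9.81
T = 10.9333 / 9.81 = 1.1145 s

1.1145 s


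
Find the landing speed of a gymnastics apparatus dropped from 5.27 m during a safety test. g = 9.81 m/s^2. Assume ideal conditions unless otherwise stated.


v = sqrt(2 * g * h)
v = sqrt(2 * 9.81 * 5.27)
v = sqrt(103.3974) = 10.1685 m/s

10.1685 m/s


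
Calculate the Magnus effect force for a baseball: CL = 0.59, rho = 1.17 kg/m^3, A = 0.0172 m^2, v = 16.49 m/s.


FM = 0.5 * CL * rho * A * v^2
FM = 0.5 * 0.59 * 1.17 * 0.0172 * 16.49^2
v^2 = 271.9201
FM = 0.5 * 0.59 * 1.17 * 0.0172 * 271.9201 = 1.6143 N

1.6143 N


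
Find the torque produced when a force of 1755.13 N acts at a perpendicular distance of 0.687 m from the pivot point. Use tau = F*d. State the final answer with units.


tau = F * d
tau = 1755.13 * 0.687
tau = 1205.7743 N*m

1205.7743 N*m


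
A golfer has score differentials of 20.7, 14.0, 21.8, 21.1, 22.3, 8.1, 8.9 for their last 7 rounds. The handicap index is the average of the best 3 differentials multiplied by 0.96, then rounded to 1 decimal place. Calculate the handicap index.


All differentials: 20.7, 14.0, 21.8, 21.1, 22.3, 8.1, 8.9
Sorted: 8.1, 8.9, 14.0, 20.7, 21.1, 21.8, 22.3
Best 3: 8.1, 8.9, 14.0
Average of best = 31 / 3 = 10.3333
Raw index = 10.3333 * 0.96 = 9.92
Handicap index = round(9.92, 1) = 9.9

9.9


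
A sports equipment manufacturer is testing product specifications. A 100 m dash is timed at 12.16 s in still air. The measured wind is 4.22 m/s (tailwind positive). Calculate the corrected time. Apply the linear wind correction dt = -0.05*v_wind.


dt = -0.05 * v_wind = -0.05 * 4.22 = -0.211 s
t_corrected = t_still + dt = 12.16 + (-0.211)
t_corrected = 11.949 s

11.949 s


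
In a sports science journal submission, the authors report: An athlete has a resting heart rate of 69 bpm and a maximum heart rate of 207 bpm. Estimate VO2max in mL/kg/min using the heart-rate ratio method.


VO2max = 15.3 * HRmax / HRrest
VO2max = 15.3 * 207 / 69
VO2max = 3167.1 / 69 = 45.9 mL/kg/min

45.9 mL/kg/min


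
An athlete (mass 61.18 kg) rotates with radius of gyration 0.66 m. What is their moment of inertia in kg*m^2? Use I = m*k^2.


I = m * k^2
I = 61.18 * 0.66^2
I = 61.18 * 0.4356 = 26.65 kg*m^2

26.65 kg*m^2


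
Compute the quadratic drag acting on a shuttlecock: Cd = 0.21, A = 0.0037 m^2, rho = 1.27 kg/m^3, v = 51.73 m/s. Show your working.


Fd = 0.5 * Cd * rho * A * v^2
Fd = 0.5 * 0.21 * 1.27 * 0.0037 * 51.73^2
v^2 = 2675.9929
Fd = 0.5 * 0.21 * 1.27 * 0.0037 * 2675.9929 = 1.3203 N

1.3203 N


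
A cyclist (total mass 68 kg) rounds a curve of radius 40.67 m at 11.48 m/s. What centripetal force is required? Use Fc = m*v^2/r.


Fc = m * v^2 / r
v^2 = 11.48^2 = 131.7904
Fc = 68 * 131.7904 / 40.67
Fc = 8961.7472 / 40.67 = 220.3528 N

220.3528 N


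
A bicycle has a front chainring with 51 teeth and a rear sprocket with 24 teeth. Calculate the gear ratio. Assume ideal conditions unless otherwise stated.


GR = front_teeth / rear_teeth
GR = 51 / 24
GR = 2.125

2.125


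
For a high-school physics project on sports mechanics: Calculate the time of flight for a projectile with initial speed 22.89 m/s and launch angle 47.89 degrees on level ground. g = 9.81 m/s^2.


T = 2*v*sin(theta)/g
sin(theta) = sin(47.89 deg) = 0.7419
T = 2*22.89*0.7419 / 9.81
T = 33.9623 / 9.81 = 3.462 s

3.462 s


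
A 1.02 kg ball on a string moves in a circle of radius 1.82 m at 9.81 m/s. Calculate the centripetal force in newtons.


Fc = m * v^2 / r
v^2 = 9.81^2 = 96.2361
Fc = 1.02 * 96.2361 / 1.82
Fc = 98.1608 / 1.82 = 53.9345 N

53.9345 N


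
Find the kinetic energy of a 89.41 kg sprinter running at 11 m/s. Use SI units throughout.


KE = 0.5 * m * v^2
KE = 0.5 * 89.41 * 11^2
KE = 0.5 * 89.41 * 121 = 5409.305 J

5409.305 J


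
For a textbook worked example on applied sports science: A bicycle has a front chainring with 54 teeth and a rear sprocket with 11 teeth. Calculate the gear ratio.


GR = front_teeth / rear_teeth
GR = 54 / 11
GR = 4.9091

4.9091


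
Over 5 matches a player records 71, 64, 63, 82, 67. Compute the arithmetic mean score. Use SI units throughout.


Average = sum / n
Sum = 347
Average = 347 / 5 = 69.4

69.4


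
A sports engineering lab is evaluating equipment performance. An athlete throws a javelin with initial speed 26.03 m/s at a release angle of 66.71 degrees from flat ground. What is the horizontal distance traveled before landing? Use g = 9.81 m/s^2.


R = v^2 * sin(2*theta) / g
Convert angle to radians: theta = 66.71 deg = 1.1643 rad
sin(2*theta) = sin(2.3286) = 0.7263
R = 26.03^2 * 0.7263 / 9.81
R = 677.5609 * 0.7263 / 9.81 = 50.1668 m

50.1668 m


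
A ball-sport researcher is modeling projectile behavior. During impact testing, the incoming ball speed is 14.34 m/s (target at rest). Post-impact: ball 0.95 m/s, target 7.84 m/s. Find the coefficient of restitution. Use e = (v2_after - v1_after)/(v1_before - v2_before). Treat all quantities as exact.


e = (v2_after - v1_after) / (v1_before - v2_before)
Numerator = 7.84 - 0.95 = 6.89
Denominator = 14.34 - 0 = 14.34
e = 6.89 / 14.34 = 0.4805

0.4805


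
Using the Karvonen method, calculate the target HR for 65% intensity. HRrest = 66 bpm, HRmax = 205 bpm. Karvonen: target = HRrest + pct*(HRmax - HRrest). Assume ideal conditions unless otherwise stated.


Target = HRrest + pct*(HRmax - HRrest)
Heart rate reserve = HRmax - HRrest = 205 - 66 = 139 bpm
Fraction = 65% = 0.65
Target = 66 + 0.65 * 139
Target = 66 + 90.35 = 156.35 bpm

156.35 bpm


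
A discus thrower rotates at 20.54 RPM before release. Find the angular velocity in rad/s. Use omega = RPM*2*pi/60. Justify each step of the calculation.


omega = RPM * 2 * pi / 60
omega = 20.54 * 2 * 3.14159 / 60
omega = 129.0566 / 60 = 2.1509 rad/s

2.1509 rad/s


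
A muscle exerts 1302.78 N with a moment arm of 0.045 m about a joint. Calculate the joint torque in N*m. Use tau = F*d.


tau = F * d
tau = 1302.78 * 0.045
tau = 58.6251 N*m

58.6251 N*m


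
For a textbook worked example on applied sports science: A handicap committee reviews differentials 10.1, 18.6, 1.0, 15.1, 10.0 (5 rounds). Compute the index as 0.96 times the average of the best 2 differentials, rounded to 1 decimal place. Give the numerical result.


All differentials: 10.1, 18.6, 1.0, 15.1, 10.0
Sorted: 1.0, 10.0, 10.1, 15.1, 18.6
Best 2: 1.0, 10.0
Average of best = 11 / 2 = 5.5
Raw index = 5.5 * 0.96 = 5.28
Handicap index = round(5.28, 1) = 5.3

5.3


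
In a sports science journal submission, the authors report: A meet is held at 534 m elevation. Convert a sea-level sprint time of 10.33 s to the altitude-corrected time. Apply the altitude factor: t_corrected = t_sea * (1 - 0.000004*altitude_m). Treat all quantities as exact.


Correction factor = 1 - 0.000004 * 534 = 0.997864
t_corrected = t_sea * factor = 10.33 * 0.997864
t_corrected = 10.3079 s

10.3079 s


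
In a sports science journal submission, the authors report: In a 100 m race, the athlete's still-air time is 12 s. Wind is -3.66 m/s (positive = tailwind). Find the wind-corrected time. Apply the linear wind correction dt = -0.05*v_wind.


dt = -0.05 * v_wind = -0.05 * -3.66 = 0.183 s
t_corrected = t_still + dt = 12 + (0.183)
t_corrected = 12.183 s

12.183 s


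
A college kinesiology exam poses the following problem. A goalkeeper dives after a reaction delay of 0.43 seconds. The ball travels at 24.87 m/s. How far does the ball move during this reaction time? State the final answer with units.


d = v * t
d = 24.87 * 0.43
d = 10.6941 m

10.6941 m


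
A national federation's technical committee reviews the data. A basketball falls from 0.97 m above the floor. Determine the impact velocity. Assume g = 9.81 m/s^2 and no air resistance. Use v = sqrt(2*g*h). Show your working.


v = sqrt(2 * g * h)
v = sqrt(2 * 9.81 * 0.97)
v = sqrt(19.0314) = 4.3625 m/s

4.3625 m/s


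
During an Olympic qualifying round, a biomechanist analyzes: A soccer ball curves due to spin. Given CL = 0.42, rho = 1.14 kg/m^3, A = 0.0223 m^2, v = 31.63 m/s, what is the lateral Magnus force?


FM = 0.5 * CL * rho * A * v^2
FM = 0.5 * 0.42 * 1.14 * 0.0223 * 31.63^2
v^2 = 1000.4569
FM = 0.5 * 0.42 * 1.14 * 0.0223 * 1000.4569 = 5.3411 N

5.3411 N


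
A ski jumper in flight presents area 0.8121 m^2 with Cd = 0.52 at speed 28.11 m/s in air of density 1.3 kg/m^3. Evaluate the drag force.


Fd = 0.5 * Cd * rho * A * v^2
Fd = 0.5 * 0.52 * 1.3 * 0.8121 * 28.11^2
v^2 = 790.1721
Fd = 0.5 * 0.52 * 1.3 * 0.8121 * 790.1721 = 216.8942 N

216.8942 N


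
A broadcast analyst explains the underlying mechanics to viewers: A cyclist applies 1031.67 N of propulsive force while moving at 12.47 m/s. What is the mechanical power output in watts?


P = F * v
P = 1031.67 * 12.47
P = 12864.9249 W

12864.9249 W


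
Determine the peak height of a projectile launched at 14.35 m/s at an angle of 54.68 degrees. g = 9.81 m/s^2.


H = (v*sin(theta))^2 / (2*g)
vy = v*sin(theta) = 14.35 * sin(54.68 deg) = 11.7087 m/s
H = vy^2 / (2*g) = 137.0932 / (2*9.81)
H = 137.0932 / 19.62 = 6.9874 m

6.9874 m


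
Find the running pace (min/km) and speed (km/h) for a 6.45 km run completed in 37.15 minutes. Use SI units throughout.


Pace = time / distance = 37.15 min / 6.45 km = 5.7597 min/km
Speed = distance / time_in_hours = 6.45 / 0.6192 hr
Speed = 10.4172 km/h

5.7597 min/km, 10.4172 km/h


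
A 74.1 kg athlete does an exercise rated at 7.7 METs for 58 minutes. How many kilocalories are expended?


kcal = MET * mass * time_hr
Convert time: 58 min = 0.9667 hr
kcal = 7.7 * 74.1 * 0.9667
kcal = 551.551 kcal

551.551 kcal


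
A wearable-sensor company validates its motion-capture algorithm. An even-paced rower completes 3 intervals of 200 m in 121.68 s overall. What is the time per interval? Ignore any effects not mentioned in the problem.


Split time = total_time / n_laps = 121.68 / 3
Split time = 40.56 s per lap

40.56 s


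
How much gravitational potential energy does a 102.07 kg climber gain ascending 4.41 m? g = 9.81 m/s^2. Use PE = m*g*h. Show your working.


PE = m * g * h
PE = 102.07 * 9.81 * 4.41
PE = 1001.3067 * 4.41 = 4415.7625 J

4415.7625 J


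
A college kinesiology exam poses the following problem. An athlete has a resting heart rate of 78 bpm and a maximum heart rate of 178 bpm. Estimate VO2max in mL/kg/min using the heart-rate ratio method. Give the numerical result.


VO2max = 15.3 * HRmax / HRrest
VO2max = 15.3 * 178 / 78
VO2max = 2723.4 / 78 = 34.9154 mL/kg/min

34.9154 mL/kg/min


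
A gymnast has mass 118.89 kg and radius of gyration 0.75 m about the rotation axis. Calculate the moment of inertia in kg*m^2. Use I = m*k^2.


I = m * k^2
I = 118.89 * 0.75^2
I = 118.89 * 0.5625 = 66.8756 kg*m^2

66.8756 kg*m^2


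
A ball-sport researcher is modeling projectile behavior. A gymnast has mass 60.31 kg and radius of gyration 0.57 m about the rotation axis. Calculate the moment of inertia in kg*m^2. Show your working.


I = m * k^2
I = 60.31 * 0.57^2
I = 60.31 * 0.3249 = 19.5947 kg*m^2

19.5947 kg*m^2


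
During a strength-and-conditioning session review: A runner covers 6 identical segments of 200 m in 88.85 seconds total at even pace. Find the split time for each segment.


Split time = total_time / n_laps = 88.85 / 6
Split time = 14.8083 s per lap

14.8083 s


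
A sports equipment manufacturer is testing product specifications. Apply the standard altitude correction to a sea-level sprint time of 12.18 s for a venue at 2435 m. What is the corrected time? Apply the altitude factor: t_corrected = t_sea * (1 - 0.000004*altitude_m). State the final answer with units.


Correction factor = 1 - 0.000004 * 2435 = 0.99026
t_corrected = t_sea * factor = 12.18 * 0.99026
t_corrected = 12.0614 s

12.0614 s


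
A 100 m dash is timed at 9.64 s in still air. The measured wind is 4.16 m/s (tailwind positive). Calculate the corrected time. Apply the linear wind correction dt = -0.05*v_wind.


dt = -0.05 * v_wind = -0.05 * 4.16 = -0.208 s
t_corrected = t_still + dt = 9.64 + (-0.208)
t_corrected = 9.432 s

9.432 s


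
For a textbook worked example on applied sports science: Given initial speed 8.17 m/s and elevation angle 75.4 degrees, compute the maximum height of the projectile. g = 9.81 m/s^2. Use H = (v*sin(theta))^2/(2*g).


H = (v*sin(theta))^2 / (2*g)
vy = v*sin(theta) = 8.17 * sin(75.4 deg) = 7.9062 m/s
H = vy^2 / (2*g) = 62.5077 / (2*9.81)
H = 62.5077 / 19.62 = 3.1859 m

3.1859 m


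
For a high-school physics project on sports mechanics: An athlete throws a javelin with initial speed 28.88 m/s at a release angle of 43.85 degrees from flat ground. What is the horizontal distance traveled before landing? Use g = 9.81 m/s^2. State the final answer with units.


R = v^2 * sin(2*theta) / g
Convert angle to radians: theta = 43.85 deg = 0.7653 rad
sin(2*theta) = sin(1.5307) = 0.9992
R = 28.88^2 * 0.9992 / 9.81
R = 834.0544 * 0.9992 / 9.81 = 84.9523 m

84.9523 m


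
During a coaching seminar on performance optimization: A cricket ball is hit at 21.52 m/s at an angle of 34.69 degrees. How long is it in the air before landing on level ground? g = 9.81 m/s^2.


T = 2*v*sin(theta)/g
sin(theta) = sin(34.69 deg) = 0.5691
T = 2*21.52*0.5691 / 9.81
T = 24.4956 / 9.81 = 2.497 s

2.497 s


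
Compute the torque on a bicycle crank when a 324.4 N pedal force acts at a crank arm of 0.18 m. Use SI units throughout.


tau = F * d
tau = 324.4 * 0.18
tau = 58.392 N*m

58.392 N*m


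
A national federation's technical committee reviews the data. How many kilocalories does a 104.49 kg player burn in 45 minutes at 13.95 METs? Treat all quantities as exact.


kcal = MET * mass * time_hr
Convert time: 45 min = 0.75 hr
kcal = 13.95 * 104.49 * 0.75
kcal = 1093.2266 kcal

1093.2266 kcal


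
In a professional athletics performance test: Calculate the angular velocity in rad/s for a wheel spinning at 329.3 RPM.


omega = RPM * 2 * pi / 60
omega = 329.3 * 2 * 3.14159 / 60
omega = 2069.0529 / 60 = 34.4842 rad/s

34.4842 rad/s


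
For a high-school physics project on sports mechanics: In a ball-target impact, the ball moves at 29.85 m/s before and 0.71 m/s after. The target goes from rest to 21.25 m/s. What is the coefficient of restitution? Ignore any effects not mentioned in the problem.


e = (v2_after - v1_after) / (v1_before - v2_before)
Numerator = 21.25 - 0.71 = 20.54
Denominator = 29.85 - 0 = 29.85
e = 20.54 / 29.85 = 0.6881

0.6881


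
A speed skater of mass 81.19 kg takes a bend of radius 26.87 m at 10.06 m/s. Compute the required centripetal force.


Fc = m * v^2 / r
v^2 = 10.06^2 = 101.2036
Fc = 81.19 * 101.2036 / 26.87
Fc = 8216.7203 / 26.87 = 305.7953 N

305.7953 N


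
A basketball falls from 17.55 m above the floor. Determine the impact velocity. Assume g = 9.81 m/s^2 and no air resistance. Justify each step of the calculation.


v = sqrt(2 * g * h)
v = sqrt(2 * 9.81 * 17.55)
v = sqrt(344.331) = 18.5562 m/s

18.5562 m/s


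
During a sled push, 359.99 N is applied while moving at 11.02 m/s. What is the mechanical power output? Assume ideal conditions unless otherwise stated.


P = F * v
P = 359.99 * 11.02
P = 3967.0898 W

3967.0898 W


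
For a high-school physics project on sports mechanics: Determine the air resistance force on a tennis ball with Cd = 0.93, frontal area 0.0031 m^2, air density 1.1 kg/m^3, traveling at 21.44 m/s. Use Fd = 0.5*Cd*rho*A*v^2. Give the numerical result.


Fd = 0.5 * Cd * rho * A * v^2
Fd = 0.5 * 0.93 * 1.1 * 0.0031 * 21.44^2
v^2 = 459.6736
Fd = 0.5 * 0.93 * 1.1 * 0.0031 * 459.6736 = 0.7289 N

0.7289 N


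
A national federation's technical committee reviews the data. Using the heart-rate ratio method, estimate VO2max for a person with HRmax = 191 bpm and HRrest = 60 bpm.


VO2max = 15.3 * HRmax / HRrest
VO2max = 15.3 * 191 / 60
VO2max = 2922.3 / 60 = 48.705 mL/kg/min

48.705 mL/kg/min


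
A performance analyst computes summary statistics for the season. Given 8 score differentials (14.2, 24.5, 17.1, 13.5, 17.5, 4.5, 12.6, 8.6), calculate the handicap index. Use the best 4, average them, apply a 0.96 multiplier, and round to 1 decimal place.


All differentials: 14.2, 24.5, 17.1, 13.5, 17.5, 4.5, 12.6, 8.6
Sorted: 4.5, 8.6, 12.6, 13.5, 14.2, 17.1, 17.5, 24.5
Best 4: 4.5, 8.6, 12.6, 13.5
Average of best = 39.2 / 4 = 9.8
Raw index = 9.8 * 0.96 = 9.408
Handicap index = round(9.408, 1) = 9.4

9.4


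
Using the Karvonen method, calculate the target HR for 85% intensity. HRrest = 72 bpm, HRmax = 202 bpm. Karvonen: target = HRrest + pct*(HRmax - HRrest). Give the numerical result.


Target = HRrest + pct*(HRmax - HRrest)
Heart rate reserve = HRmax - HRrest = 202 - 72 = 130 bpm
Fraction = 85% = 0.85
Target = 72 + 0.85 * 130
Target = 72 + 110.5 = 182.5 bpm

182.5 bpm


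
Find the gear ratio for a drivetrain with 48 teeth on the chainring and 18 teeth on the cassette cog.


GR = front_teeth / rear_teeth
GR = 48 / 18
GR = 2.6667

2.6667


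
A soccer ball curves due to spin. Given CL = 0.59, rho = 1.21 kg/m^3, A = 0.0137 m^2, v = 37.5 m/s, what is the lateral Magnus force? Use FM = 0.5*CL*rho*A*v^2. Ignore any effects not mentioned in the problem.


FM = 0.5 * CL * rho * A * v^2
FM = 0.5 * 0.59 * 1.21 * 0.0137 * 37.5^2
v^2 = 1406.25
FM = 0.5 * 0.59 * 1.21 * 0.0137 * 1406.25 = 6.8769 N

6.8769 N


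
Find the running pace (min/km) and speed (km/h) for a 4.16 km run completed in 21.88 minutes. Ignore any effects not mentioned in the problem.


Pace = time / distance = 21.88 min / 4.16 km = 5.2596 min/km
Speed = distance / time_in_hours = 4.16 / 0.3647 hr
Speed = 11.4077 km/h

5.2596 min/km, 11.4077 km/h


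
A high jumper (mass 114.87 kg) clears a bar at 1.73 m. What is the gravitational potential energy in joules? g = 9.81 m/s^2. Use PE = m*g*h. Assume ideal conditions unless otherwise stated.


PE = m * g * h
PE = 114.87 * 9.81 * 1.73
PE = 1126.8747 * 1.73 = 1949.4932 J

1949.4932 J


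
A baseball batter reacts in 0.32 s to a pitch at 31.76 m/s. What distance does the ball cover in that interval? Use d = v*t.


d = v * t
d = 31.76 * 0.32
d = 10.1632 m

10.1632 m


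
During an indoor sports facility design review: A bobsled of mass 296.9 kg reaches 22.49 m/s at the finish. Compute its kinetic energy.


KE = 0.5 * m * v^2
KE = 0.5 * 296.9 * 22.49^2
KE = 0.5 * 296.9 * 505.8001 = 75086.0248 J

75086.0248 J


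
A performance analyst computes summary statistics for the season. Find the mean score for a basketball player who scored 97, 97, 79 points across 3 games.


Average = sum / n
Sum = 273
Average = 273 / 3 = 91

91


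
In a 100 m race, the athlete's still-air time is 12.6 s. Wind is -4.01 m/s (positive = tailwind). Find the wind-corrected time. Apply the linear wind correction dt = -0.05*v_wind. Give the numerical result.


dt = -0.05 * v_wind = -0.05 * -4.01 = 0.2005 s
t_corrected = t_still + dt = 12.6 + (0.2005)
t_corrected = 12.8005 s

12.8005 s


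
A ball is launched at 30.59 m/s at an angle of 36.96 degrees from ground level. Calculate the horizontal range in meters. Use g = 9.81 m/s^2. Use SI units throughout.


R = v^2 * sin(2*theta) / g
Convert angle to radians: theta = 36.96 deg = 0.6451 rad
sin(2*theta) = sin(1.2901) = 0.9609
R = 30.59^2 * 0.9609 / 9.81
R = 935.7481 * 0.9609 / 9.81 = 91.6552 m

91.6552 m


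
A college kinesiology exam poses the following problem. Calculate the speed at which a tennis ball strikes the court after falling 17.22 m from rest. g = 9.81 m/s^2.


v = sqrt(2 * g * h)
v = sqrt(2 * 9.81 * 17.22)
v = sqrt(337.8564) = 18.3809 m/s

18.3809 m/s


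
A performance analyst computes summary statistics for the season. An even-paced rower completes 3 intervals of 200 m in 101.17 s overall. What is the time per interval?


Split time = total_time / n_laps = 101.17 / 3
Split time = 33.7233 s per lap

33.7233 s


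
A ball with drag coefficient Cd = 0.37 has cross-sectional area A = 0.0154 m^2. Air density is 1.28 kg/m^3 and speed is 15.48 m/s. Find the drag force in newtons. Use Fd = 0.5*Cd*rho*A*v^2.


Fd = 0.5 * Cd * rho * A * v^2
Fd = 0.5 * 0.37 * 1.28 * 0.0154 * 15.48^2
v^2 = 239.6304
Fd = 0.5 * 0.37 * 1.28 * 0.0154 * 239.6304 = 0.8739 N

0.8739 N
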